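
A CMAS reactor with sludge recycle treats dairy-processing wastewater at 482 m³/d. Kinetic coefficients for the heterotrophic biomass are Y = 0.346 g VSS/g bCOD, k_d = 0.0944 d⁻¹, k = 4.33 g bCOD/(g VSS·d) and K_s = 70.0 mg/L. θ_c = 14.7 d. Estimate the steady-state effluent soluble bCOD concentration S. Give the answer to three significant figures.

For a completely mixed reactor with recycle the Lawrence–McCarty relation gives S = K_s·(1 + k_d·θ_c) / [θ_c·(Y·k − k_d) − 1] = 70.0 × (1 + 0.0944 × 14.7) / [14.7 × (0.346 × 4.33 − 0.0944) − 1] = 167.1 / 19.64 = 8.512 mg/L.

S ≈ 8.51 mg/L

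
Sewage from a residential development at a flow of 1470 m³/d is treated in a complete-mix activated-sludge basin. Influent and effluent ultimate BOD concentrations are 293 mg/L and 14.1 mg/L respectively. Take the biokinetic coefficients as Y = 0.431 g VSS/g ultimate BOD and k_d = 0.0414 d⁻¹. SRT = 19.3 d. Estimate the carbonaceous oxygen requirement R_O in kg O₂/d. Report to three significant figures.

R_O ≈ 271 kg O₂/d

Correct the yield for decay: Y_obs = Y/(1 + k_d θ_c) = 0.431 / (1 + 0.0414 × 19.3) = 0.431 / 1.799 = 0.2396.
Mass of ultimate BOD removed per day: Q(S₀ − S) = 1470 × 278.9 g/m³ = 410.0 kg/d.
P_X = Y_obs·Q·(S₀ − S) = 0.2396 × 410.0 = 98.22 kg VSS/d.
R_O = Q·(S₀ − S) − 1.42·P_X = 410.0 − 1.42 × 98.22 = 270.5 kg O₂/d.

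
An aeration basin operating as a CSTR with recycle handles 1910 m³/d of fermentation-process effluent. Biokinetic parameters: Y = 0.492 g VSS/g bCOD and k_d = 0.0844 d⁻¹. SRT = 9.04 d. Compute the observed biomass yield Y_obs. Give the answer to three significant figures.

Correct the yield for decay: Y_obs = Y/(1 + k_d θ_c) = 0.492 / (1 + 0.0844 × 9.04) = 0.492 / 1.763 = 0.2791.

Y_obs ≈ 0.279 g VSS/g bCOD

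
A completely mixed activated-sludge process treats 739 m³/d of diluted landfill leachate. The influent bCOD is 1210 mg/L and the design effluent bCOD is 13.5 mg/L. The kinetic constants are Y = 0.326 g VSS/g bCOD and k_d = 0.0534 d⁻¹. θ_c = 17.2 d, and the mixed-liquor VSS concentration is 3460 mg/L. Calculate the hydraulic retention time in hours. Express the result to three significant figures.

τ ≈ 24.3 h

From the SRT design equation V = Y Q (S₀−S) θ_c / [X (1 + k_d θ_c)] = 0.326 × 739 × (1210 − 13.5) × 17.2 / [3460 × (1 + 0.0534 × 17.2)] = 4.96×10^6 / 6638 = 746.9 m³.
Hydraulic retention time τ = V/Q = 746.9 / 739 = 1.011 d = 24.26 h.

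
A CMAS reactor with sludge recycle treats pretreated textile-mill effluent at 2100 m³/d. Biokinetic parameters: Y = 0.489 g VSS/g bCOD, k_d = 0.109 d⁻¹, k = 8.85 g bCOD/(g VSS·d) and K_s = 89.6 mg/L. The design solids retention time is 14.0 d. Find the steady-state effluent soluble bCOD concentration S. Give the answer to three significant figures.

S ≈ 3.90 mg/L

For a completely mixed reactor with recycle the Lawrence–McCarty relation gives S = K_s·(1 + k_d·θ_c) / [θ_c·(Y·k − k_d) − 1] = 89.6 × (1 + 0.109 × 14.0) / [14.0 × (0.489 × 8.85 − 0.109) − 1] = 226.3 / 58.06 = 3.898 mg/L.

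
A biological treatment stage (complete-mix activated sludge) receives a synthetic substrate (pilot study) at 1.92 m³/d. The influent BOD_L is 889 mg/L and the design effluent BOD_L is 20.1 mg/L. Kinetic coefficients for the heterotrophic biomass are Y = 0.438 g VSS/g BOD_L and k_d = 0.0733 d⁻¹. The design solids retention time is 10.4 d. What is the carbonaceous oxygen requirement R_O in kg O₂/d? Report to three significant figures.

Y_obs = Y / (1 + k_d θ_c) = 0.438 / (1 + 0.0733 × 10.4) = 0.438 / 1.762 = 0.2485.
Q·(S₀ − S) = 1.92 × (889 − 20.1) × 10⁻³ = 1.668 kg/d removed.
Net sludge production P_X = 0.2485 × 1.668 = 0.4146 kg VSS/d.
R_O = Q·(S₀ − S) − 1.42·P_X = 1.668 − 1.42 × 0.4146 = 1.080 kg O₂/d.

R_O ≈ 1.08 kg O₂/d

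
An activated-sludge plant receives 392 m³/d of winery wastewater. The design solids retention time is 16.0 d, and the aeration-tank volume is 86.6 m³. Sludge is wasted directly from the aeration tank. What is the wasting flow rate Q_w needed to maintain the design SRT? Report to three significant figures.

Q_w ≈ 5.41 m³/d

For wasting at MLVSS concentration, Q_w = V/θ_c = 86.60/16.0 = 5.412 m³/d.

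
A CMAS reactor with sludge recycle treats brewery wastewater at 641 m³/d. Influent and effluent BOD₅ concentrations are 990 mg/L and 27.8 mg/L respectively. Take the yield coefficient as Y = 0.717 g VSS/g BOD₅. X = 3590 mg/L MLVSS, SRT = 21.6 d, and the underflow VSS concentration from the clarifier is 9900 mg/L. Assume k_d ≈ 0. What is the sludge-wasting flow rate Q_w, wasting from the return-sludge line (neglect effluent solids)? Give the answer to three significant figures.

Q_w ≈ 44.7 m³/d

Biomass mass balance (decay neglected): V·X = Y·Q·(S₀ − S)·θ_c, so V = 0.717 × 641 × (990 − 27.8) × 21.6 / 3590 = 2661 m³.
Q_w = (V·X)/(θ_c X_r) = 2661 × 3590 / (21.6 × 9900) = 44.67 m³/d.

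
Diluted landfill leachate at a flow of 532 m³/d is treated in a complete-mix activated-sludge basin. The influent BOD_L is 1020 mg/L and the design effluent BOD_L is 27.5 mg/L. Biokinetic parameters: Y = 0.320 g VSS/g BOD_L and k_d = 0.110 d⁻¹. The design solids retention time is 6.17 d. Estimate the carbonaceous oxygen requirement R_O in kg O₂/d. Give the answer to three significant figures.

Observed yield with endogenous decay: Y_obs = Y / (1 + k_d·θ_c) = 0.320 / (1 + 0.110 × 6.17) = 0.320 / 1.679 = 0.1906 g VSS/g BOD_L.
Mass of BOD_L removed per day: Q(S₀ − S) = 532 × 992.5 g/m³ = 528.0 kg/d.
Biomass synthesised: P_X = Y_obs × 528.0 = 100.7 kg VSS/d.
Carbonaceous O₂ demand = substrate oxidised − cell-mass equivalent = 528.0 − 1.42 × 100.7 = 385.1 kg O₂/d.

R_O ≈ 385 kg O₂/d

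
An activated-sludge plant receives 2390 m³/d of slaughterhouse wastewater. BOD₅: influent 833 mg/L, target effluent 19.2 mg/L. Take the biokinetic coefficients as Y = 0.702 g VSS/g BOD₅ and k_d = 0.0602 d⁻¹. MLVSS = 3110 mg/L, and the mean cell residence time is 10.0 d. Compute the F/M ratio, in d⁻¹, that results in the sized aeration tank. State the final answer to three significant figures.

From the SRT design equation V = Y Q (S₀−S) θ_c / [X (1 + k_d θ_c)] = 0.702 × 2390 × (833 − 19.2) × 10.0 / [3110 × (1 + 0.0602 × 10.0)] = 1.37×10^7 / 4982 = 2740 m³.
F/M = applied load / biomass = Q·S₀/(V·X) = 2390 × 833 / (2740 × 3110) = 0.2336 d⁻¹.

F/M ≈ 0.234 d⁻¹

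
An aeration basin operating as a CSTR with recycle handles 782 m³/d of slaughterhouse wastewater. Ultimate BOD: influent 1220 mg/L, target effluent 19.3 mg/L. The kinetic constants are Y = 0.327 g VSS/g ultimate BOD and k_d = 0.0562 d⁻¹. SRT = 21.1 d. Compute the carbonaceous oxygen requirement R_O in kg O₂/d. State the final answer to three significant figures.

Y_obs = Y / (1 + k_d θ_c) = 0.327 / (1 + 0.0562 × 21.1) = 0.327 / 2.186 = 0.1496.
Substrate removed = Q·(S₀ − S) = 782 m³/d × (1220 − 19.3) g/m³ = 9.39×10^5 g/d = 938.9 kg/d.
Net sludge production P_X = 0.1496 × 938.9 = 140.5 kg VSS/d.
R_O = Q·ΔS − 1.42 P_X = 938.9 − 199.5 = 739.5 kg O₂/d.

R_O ≈ 739 kg O₂/d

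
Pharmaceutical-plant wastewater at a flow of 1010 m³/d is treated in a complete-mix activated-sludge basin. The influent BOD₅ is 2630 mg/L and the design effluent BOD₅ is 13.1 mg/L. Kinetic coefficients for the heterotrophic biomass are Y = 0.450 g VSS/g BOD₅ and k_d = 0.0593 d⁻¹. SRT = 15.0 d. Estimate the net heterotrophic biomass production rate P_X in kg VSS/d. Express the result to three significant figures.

P_X ≈ 629 kg VSS/d

Observed yield with endogenous decay: Y_obs = Y / (1 + k_d·θ_c) = 0.450 / (1 + 0.0593 × 15.0) = 0.450 / 1.889 = 0.2382 g VSS/g BOD₅.
Mass of BOD₅ removed per day: Q(S₀ − S) = 1010 × 2617 g/m³ = 2643 kg/d.
Net biomass production P_X = Y_obs × Q·(S₀ − S) = 0.2382 × 2643 = 629.5 kg VSS/d.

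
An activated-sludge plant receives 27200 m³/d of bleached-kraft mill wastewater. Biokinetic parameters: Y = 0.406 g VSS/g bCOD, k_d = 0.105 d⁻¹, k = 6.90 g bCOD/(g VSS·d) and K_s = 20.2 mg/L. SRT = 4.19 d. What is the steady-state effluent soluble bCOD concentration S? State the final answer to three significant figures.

S ≈ 2.82 mg/L

From the Monod/SRT balance for a CMAS, S = K_s·(1+k_d θ_c)/[θ_c·(Y k − k_d) − 1] = 20.2 × (1 + 0.105 × 4.19) / [4.19 × (0.406 × 6.90 − 0.105) − 1] = 29.09 / 10.30 = 2.825 mg/L.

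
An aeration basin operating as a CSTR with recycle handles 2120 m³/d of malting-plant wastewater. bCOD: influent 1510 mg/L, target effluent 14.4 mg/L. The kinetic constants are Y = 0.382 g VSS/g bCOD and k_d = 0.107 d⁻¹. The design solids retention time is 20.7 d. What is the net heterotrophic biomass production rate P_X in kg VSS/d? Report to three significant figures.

The observed yield is Y_obs = Y/(1 + k_d·θ_c) = 0.382 / (1 + 0.107 × 20.7) = 0.382 / 3.215 = 0.1188 g VSS per g bCOD removed.
Mass of bCOD removed per day: Q(S₀ − S) = 2120 × 1496 g/m³ = 3171 kg/d.
Net biomass production P_X = Y_obs × Q·(S₀ − S) = 0.1188 × 3171 = 376.7 kg VSS/d.

P_X ≈ 377 kg VSS/d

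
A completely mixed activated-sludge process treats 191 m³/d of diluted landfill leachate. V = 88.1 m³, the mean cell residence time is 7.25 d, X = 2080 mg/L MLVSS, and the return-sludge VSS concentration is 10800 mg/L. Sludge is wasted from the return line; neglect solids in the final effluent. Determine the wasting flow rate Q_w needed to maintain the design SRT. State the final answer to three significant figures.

Q_w ≈ 2.34 m³/d

Q_w = (V·X)/(θ_c X_r) = 88.10 × 2080 / (7.25 × 10800) = 2.340 m³/d.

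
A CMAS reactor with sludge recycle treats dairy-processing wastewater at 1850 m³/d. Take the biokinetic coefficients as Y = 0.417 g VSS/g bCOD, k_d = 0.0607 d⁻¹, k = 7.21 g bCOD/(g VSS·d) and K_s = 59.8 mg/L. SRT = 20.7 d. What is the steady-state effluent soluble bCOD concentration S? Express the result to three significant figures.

S ≈ 2.25 mg/L

For a completely mixed reactor with recycle the Lawrence–McCarty relation gives S = K_s·(1 + k_d·θ_c) / [θ_c·(Y·k − k_d) − 1] = 59.8 × (1 + 0.0607 × 20.7) / [20.7 × (0.417 × 7.21 − 0.0607) − 1] = 134.9 / 59.98 = 2.250 mg/L.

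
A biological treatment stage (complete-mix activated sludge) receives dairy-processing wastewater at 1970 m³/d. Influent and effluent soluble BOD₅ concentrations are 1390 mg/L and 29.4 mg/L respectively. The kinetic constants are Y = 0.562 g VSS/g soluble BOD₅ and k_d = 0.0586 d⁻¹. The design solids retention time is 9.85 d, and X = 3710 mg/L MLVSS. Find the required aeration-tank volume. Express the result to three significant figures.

V ≈ 2540 m³

From the SRT design equation V = Y Q (S₀−S) θ_c / [X (1 + k_d θ_c)] = 0.562 × 1970 × (1390 − 29.4) × 9.85 / [3710 × (1 + 0.0586 × 9.85)] = 1.48×10^7 / 5851 = 2536 m³.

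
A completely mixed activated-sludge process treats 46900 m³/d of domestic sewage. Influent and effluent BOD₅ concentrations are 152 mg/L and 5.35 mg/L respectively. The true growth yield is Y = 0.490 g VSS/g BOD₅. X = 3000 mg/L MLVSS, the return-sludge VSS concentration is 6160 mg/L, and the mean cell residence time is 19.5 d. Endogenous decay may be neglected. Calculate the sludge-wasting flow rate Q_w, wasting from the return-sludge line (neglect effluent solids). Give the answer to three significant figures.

Biomass mass balance (decay neglected): V·X = Y·Q·(S₀ − S)·θ_c, so V = 0.490 × 46900 × (152 − 5.35) × 19.5 / 3000 = 21906 m³.
θ_c = V·X/(Q_w·X_r) when wasting from the recycle, so Q_w = V·X/(θ_c·X_r) = 21906 × 3000 / (19.5 × 6160) = 547.1 m³/d.

Q_w ≈ 547 m³/d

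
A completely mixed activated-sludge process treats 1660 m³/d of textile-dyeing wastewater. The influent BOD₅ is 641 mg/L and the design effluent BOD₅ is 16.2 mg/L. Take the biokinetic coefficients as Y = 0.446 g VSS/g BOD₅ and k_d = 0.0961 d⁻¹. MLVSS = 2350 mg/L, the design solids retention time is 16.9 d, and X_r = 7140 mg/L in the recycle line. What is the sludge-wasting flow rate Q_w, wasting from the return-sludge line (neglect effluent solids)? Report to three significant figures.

Q_w ≈ 24.7 m³/d

From the SRT design equation V = Y Q (S₀−S) θ_c / [X (1 + k_d θ_c)] = 0.446 × 1660 × (641 − 16.2) × 16.9 / [2350 × (1 + 0.0961 × 16.9)] = 7.82×10^6 / 6167 = 1268 m³.
θ_c = V·X/(Q_w·X_r) when wasting from the recycle, so Q_w = V·X/(θ_c·X_r) = 1268 × 2350 / (16.9 × 7140) = 24.69 m³/d.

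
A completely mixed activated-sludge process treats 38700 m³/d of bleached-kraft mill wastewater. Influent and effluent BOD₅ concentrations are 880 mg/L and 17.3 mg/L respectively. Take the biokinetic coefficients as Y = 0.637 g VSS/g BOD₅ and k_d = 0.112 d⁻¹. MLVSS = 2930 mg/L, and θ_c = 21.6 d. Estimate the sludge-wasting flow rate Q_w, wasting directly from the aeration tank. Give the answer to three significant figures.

Rearranging the biomass balance for a CMAS with decay, V = Y·Q·ΔS·θ_c / [X·(1+k_d θ_c)] = 0.637 × 38700 × (880 − 17.3) × 21.6 / [2930 × (1 + 0.112 × 21.6)] = 4.59×10^8 / 10018 = 45853 m³.
With mixed-liquor wasting, θ_c = V/Q_w, so Q_w = V/θ_c = 45853/21.6 = 2123 m³/d.

Q_w ≈ 2120 m³/d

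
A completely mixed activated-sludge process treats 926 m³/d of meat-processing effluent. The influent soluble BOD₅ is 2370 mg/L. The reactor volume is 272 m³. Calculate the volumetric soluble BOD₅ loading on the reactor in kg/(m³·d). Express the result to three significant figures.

Applied soluble BOD₅ load per unit volume = Q·S₀/V = (926 × 2370/1000)/272.0 = 8.068 kg soluble BOD₅·m⁻³·d⁻¹.

L_v ≈ 8.07 kg soluble BOD₅/(m³·d)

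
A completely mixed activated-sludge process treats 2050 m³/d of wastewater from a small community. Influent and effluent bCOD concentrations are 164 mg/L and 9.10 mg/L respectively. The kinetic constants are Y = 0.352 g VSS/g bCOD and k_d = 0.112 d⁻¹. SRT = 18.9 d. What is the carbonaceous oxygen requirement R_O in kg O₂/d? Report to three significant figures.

Y_obs = Y / (1 + k_d θ_c) = 0.352 / (1 + 0.112 × 18.9) = 0.352 / 3.117 = 0.1129.
Q·(S₀ − S) = 2050 × (164 − 9.10) × 10⁻³ = 317.5 kg/d removed.
Biomass synthesised: P_X = Y_obs × 317.5 = 35.86 kg VSS/d.
Carbonaceous O₂ demand = substrate oxidised − cell-mass equivalent = 317.5 − 1.42 × 35.86 = 266.6 kg O₂/d.

R_O ≈ 267 kg O₂/d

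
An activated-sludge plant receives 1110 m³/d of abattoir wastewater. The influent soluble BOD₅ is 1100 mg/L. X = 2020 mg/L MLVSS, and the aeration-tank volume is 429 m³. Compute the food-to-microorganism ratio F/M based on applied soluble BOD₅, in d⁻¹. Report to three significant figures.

F/M = Q·S₀ / (V·X) = 1110 × 1100 / (429.0 × 2020) = 1.409 g soluble BOD₅·(g VSS·d)⁻¹.

F/M ≈ 1.41 d⁻¹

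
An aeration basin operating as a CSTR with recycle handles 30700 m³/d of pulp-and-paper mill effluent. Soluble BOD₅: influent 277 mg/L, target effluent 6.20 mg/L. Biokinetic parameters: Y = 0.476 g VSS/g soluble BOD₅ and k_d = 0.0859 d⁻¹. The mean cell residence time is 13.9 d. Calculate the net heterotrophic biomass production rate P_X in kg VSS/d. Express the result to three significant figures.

Y_obs = Y / (1 + k_d θ_c) = 0.476 / (1 + 0.0859 × 13.9) = 0.476 / 2.194 = 0.2170.
Q·(S₀ − S) = 30700 × (277 − 6.20) × 10⁻³ = 8314 kg/d removed.
So the net sludge growth is P_X = 0.2170 × 8314 = 1804 kg VSS/d.

P_X ≈ 1800 kg VSS/d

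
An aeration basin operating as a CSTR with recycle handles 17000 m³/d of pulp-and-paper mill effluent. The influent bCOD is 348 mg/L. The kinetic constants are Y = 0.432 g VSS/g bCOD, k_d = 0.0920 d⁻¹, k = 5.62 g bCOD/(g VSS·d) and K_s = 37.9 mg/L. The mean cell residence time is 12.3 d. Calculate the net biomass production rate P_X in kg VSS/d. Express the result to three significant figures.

P_X ≈ 1190 kg VSS/d

For a completely mixed reactor with recycle the Lawrence–McCarty relation gives S = K_s·(1 + k_d·θ_c) / [θ_c·(Y·k − k_d) − 1] = 37.9 × (1 + 0.0920 × 12.3) / [12.3 × (0.432 × 5.62 − 0.0920) − 1] = 80.79 / 27.73 = 2.913 mg/L.
The observed yield is Y_obs = Y/(1 + k_d·θ_c) = 0.432 / (1 + 0.0920 × 12.3) = 0.432 / 2.132 = 0.2027 g VSS per g bCOD removed.
Q·(S₀ − S) = 17000 × (348 − 2.91) × 10⁻³ = 5867 kg/d removed.
So the net sludge growth is P_X = 0.2027 × 5867 = 1189 kg VSS/d.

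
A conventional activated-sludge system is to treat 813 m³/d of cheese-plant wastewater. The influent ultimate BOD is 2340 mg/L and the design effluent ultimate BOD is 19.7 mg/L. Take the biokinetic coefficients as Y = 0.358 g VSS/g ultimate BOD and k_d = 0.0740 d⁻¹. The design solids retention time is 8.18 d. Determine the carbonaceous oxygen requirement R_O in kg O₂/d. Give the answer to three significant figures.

R_O ≈ 1290 kg O₂/d

Observed yield with endogenous decay: Y_obs = Y / (1 + k_d·θ_c) = 0.358 / (1 + 0.0740 × 8.18) = 0.358 / 1.605 = 0.2230 g VSS/g ultimate BOD.
Substrate removed = Q·(S₀ − S) = 813 m³/d × (2340 − 19.7) g/m³ = 1.89×10^6 g/d = 1886 kg/d.
Net sludge production P_X = 0.2230 × 1886 = 420.7 kg VSS/d.
R_O = Q·(S₀ − S) − 1.42·P_X = 1886 − 1.42 × 420.7 = 1289 kg O₂/d.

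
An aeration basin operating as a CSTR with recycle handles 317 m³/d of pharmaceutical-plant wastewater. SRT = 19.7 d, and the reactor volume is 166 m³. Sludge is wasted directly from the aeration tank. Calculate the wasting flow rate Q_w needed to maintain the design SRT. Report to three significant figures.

Q_w ≈ 8.43 m³/d

Wasting from the aeration tank: Q_w = V / θ_c = 166.0 / 19.7 = 8.426 m³/d.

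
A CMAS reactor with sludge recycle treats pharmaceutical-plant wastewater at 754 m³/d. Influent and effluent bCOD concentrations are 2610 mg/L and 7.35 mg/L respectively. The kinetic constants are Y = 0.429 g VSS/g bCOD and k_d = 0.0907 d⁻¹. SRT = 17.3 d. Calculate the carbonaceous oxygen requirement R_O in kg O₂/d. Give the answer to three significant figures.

The observed yield is Y_obs = Y/(1 + k_d·θ_c) = 0.429 / (1 + 0.0907 × 17.3) = 0.429 / 2.569 = 0.1670 g VSS per g bCOD removed.
ΔS = 2610 − 7.35 = 2603 mg/L, so the substrate removal rate is 754 × 2603/1000 = 1962 kg bCOD/d.
Net sludge production P_X = 0.1670 × 1962 = 327.7 kg VSS/d.
R_O = Q·(S₀ − S) − 1.42·P_X = 1962 − 1.42 × 327.7 = 1497 kg O₂/d.

R_O ≈ 1500 kg O₂/d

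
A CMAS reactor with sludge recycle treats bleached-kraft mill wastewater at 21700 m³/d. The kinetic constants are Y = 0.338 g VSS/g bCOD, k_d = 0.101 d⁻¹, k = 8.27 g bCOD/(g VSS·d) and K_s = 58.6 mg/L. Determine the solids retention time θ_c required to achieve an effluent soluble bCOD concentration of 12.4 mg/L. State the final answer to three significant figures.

θ_c ≈ 2.58 d

At the target effluent, Y k S/(K_s+S) = 0.338×8.27×12.4/71.00 = 0.4882 d⁻¹.
Then 1/θ_c = μ − k_d = 0.4882 − 0.101 = 0.3872 d⁻¹, giving θ_c = 2.583 d.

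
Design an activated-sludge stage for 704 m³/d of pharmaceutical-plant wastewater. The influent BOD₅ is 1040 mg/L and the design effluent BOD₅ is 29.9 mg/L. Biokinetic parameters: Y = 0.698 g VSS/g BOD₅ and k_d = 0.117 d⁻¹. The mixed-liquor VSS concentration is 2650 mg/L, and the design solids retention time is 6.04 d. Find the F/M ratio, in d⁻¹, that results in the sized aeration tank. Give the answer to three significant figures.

Steady-state biomass mass balance: V·X·(1 + k_d·θ_c) = Y·Q·(S₀ − S)·θ_c, so V = 0.698 × 704 × (1040 − 29.9) × 6.04 / [2650 × (1 + 0.117 × 6.04)] = 3×10^6 / 4523 = 662.9 m³.
F/M = Q·S₀ / (V·X) = 704 × 1040 / (662.9 × 2650) = 0.4168 g BOD₅·(g VSS·d)⁻¹.

F/M ≈ 0.417 d⁻¹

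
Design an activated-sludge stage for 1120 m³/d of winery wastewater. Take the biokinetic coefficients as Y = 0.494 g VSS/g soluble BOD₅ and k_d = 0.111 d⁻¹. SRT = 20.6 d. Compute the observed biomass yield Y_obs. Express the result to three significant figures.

Correct the yield for decay: Y_obs = Y/(1 + k_d θ_c) = 0.494 / (1 + 0.111 × 20.6) = 0.494 / 3.287 = 0.1503.

Y_obs ≈ 0.150 g VSS/g soluble BOD₅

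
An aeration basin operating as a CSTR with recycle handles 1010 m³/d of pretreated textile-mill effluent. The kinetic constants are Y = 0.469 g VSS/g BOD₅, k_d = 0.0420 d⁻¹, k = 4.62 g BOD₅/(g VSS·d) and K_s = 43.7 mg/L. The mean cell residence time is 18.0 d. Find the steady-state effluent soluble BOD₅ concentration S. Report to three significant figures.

S ≈ 2.06 mg/L

Effluent substrate depends only on kinetics and SRT: S = K_s(1 + k_d θ_c) / [θ_c(Yk − k_d) − 1] = 43.7 × (1 + 0.0420 × 18.0) / [18.0 × (0.469 × 4.62 − 0.0420) − 1] = 76.74 / 37.25 = 2.060 mg/L.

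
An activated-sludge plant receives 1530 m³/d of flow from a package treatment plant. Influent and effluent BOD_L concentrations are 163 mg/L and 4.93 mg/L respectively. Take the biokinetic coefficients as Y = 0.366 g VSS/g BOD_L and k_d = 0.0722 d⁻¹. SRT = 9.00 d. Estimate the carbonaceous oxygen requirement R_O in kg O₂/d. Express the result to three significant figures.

Y_obs = Y / (1 + k_d θ_c) = 0.366 / (1 + 0.0722 × 9.00) = 0.366 / 1.650 = 0.2218.
Mass of BOD_L removed per day: Q(S₀ − S) = 1530 × 158.1 g/m³ = 241.8 kg/d.
P_X = Y_obs·Q·(S₀ − S) = 0.2218 × 241.8 = 53.65 kg VSS/d.
R_O = Q·ΔS − 1.42 P_X = 241.8 − 76.19 = 165.7 kg O₂/d.

R_O ≈ 166 kg O₂/d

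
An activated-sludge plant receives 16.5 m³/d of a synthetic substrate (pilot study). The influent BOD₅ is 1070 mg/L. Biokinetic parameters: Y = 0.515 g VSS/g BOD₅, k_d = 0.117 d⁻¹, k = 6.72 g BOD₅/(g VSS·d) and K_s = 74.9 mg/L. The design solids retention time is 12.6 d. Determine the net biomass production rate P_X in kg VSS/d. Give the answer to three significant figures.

For a completely mixed reactor with recycle the Lawrence–McCarty relation gives S = K_s·(1 + k_d·θ_c) / [θ_c·(Y·k − k_d) − 1] = 74.9 × (1 + 0.117 × 12.6) / [12.6 × (0.515 × 6.72 − 0.117) − 1] = 185.3 / 41.13 = 4.505 mg/L.
Y_obs = Y / (1 + k_d θ_c) = 0.515 / (1 + 0.117 × 12.6) = 0.515 / 2.474 = 0.2081.
ΔS = 1070 − 4.51 = 1065 mg/L, so the substrate removal rate is 16.5 × 1065/1000 = 17.58 kg BOD₅/d.
P_X = Y_obs · Q(S₀ − S) = 0.2081 × 17.58 = 3.659 kg VSS/d.

P_X ≈ 3.66 kg VSS/d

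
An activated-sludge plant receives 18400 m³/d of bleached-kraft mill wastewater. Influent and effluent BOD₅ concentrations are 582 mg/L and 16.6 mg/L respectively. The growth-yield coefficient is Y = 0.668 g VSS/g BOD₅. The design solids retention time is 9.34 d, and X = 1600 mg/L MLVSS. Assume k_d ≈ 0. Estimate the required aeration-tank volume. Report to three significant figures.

V·X = Y·Q·ΔS·θ_c gives V = 0.668 × 18400 × (582 − 16.6) × 9.34 / 1600 = 40567 m³.

V ≈ 40600 m³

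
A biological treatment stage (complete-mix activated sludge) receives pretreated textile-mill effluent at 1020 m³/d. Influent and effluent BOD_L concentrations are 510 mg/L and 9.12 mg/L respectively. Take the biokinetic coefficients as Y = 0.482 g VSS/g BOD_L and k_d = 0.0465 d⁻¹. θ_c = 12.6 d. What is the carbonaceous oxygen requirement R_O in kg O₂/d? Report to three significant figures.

R_O ≈ 290 kg O₂/d

Y_obs = Y / (1 + k_d θ_c) = 0.482 / (1 + 0.0465 × 12.6) = 0.482 / 1.586 = 0.3039.
Mass of BOD_L removed per day: Q(S₀ − S) = 1020 × 500.9 g/m³ = 510.9 kg/d.
Net sludge production P_X = 0.3039 × 510.9 = 155.3 kg VSS/d.
R_O = Q·ΔS − 1.42 P_X = 510.9 − 220.5 = 290.4 kg O₂/d.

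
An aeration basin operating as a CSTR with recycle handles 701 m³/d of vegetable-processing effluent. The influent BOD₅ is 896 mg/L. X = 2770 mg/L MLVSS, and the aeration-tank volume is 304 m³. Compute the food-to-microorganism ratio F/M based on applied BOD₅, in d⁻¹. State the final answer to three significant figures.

F/M ≈ 0.746 d⁻¹

F/M = applied load / biomass = Q·S₀/(V·X) = 701 × 896 / (304.0 × 2770) = 0.7459 d⁻¹.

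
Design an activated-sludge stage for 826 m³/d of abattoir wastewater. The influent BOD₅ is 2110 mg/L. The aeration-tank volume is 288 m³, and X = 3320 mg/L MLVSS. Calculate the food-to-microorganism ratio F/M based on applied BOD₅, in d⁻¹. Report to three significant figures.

F/M ≈ 1.82 d⁻¹

F/M = Q·S₀ / (V·X) = 826 × 2110 / (288.0 × 3320) = 1.823 g BOD₅·(g VSS·d)⁻¹.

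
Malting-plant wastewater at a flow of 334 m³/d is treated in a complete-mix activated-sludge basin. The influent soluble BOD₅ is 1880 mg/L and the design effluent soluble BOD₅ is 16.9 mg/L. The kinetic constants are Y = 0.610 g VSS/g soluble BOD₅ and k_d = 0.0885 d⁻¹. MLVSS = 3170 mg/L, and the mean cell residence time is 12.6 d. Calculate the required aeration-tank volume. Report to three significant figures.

V ≈ 713 m³

From the SRT design equation V = Y Q (S₀−S) θ_c / [X (1 + k_d θ_c)] = 0.610 × 334 × (1880 − 16.9) × 12.6 / [3170 × (1 + 0.0885 × 12.6)] = 4.78×10^6 / 6705 = 713.3 m³.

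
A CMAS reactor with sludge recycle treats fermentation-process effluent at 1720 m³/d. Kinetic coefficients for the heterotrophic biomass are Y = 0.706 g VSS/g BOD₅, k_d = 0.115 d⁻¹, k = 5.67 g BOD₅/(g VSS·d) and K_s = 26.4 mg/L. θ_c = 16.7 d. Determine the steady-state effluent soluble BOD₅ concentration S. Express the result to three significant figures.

S ≈ 1.21 mg/L

For a completely mixed reactor with recycle the Lawrence–McCarty relation gives S = K_s·(1 + k_d·θ_c) / [θ_c·(Y·k − k_d) − 1] = 26.4 × (1 + 0.115 × 16.7) / [16.7 × (0.706 × 5.67 − 0.115) − 1] = 77.10 / 63.93 = 1.206 mg/L.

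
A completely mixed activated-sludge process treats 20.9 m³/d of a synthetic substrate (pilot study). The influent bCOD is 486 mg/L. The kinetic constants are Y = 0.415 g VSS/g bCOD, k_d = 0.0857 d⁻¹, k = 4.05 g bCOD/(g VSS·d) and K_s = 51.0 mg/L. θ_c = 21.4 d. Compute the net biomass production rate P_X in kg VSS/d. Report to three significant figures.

P_X ≈ 1.47 kg VSS/d

Effluent substrate depends only on kinetics and SRT: S = K_s(1 + k_d θ_c) / [θ_c(Yk − k_d) − 1] = 51.0 × (1 + 0.0857 × 21.4) / [21.4 × (0.415 × 4.05 − 0.0857) − 1] = 144.5 / 33.13 = 4.362 mg/L.
Observed yield with endogenous decay: Y_obs = Y / (1 + k_d·θ_c) = 0.415 / (1 + 0.0857 × 21.4) = 0.415 / 2.834 = 0.1464 g VSS/g bCOD.
Q·(S₀ − S) = 20.9 × (486 − 4.36) × 10⁻³ = 10.07 kg/d removed.
P_X = Y_obs · Q(S₀ − S) = 0.1464 × 10.07 = 1.474 kg VSS/d.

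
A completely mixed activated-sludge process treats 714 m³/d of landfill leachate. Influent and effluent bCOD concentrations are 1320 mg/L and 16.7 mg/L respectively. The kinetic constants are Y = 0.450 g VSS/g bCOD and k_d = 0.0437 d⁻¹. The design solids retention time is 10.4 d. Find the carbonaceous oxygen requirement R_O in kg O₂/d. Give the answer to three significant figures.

The observed yield is Y_obs = Y/(1 + k_d·θ_c) = 0.450 / (1 + 0.0437 × 10.4) = 0.450 / 1.454 = 0.3094 g VSS per g bCOD removed.
Q·(S₀ − S) = 714 × (1320 − 16.7) × 10⁻³ = 930.6 kg/d removed.
Biomass synthesised: P_X = Y_obs × 930.6 = 287.9 kg VSS/d.
R_O = Q·ΔS − 1.42 P_X = 930.6 − 408.8 = 521.7 kg O₂/d.

R_O ≈ 522 kg O₂/d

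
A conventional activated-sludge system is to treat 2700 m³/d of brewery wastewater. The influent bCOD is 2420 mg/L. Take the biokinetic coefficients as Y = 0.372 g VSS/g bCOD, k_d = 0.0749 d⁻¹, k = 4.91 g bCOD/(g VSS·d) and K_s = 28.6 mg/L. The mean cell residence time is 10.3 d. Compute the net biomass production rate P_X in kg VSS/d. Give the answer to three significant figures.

P_X ≈ 1370 kg VSS/d

Effluent substrate depends only on kinetics and SRT: S = K_s(1 + k_d θ_c) / [θ_c(Yk − k_d) − 1] = 28.6 × (1 + 0.0749 × 10.3) / [10.3 × (0.372 × 4.91 − 0.0749) − 1] = 50.66 / 17.04 = 2.973 mg/L.
Correct the yield for decay: Y_obs = Y/(1 + k_d θ_c) = 0.372 / (1 + 0.0749 × 10.3) = 0.372 / 1.771 = 0.2100.
Mass of bCOD removed per day: Q(S₀ − S) = 2700 × 2417 g/m³ = 6526 kg/d.
So the net sludge growth is P_X = 0.2100 × 6526 = 1370 kg VSS/d.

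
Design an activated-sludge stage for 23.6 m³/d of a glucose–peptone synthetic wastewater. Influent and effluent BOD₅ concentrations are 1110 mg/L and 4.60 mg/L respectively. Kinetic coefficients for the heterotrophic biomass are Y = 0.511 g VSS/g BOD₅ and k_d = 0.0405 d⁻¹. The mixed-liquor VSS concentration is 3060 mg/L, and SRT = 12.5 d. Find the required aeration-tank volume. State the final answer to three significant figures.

V ≈ 36.2 m³

Rearranging the biomass balance for a CMAS with decay, V = Y·Q·ΔS·θ_c / [X·(1+k_d θ_c)] = 0.511 × 23.6 × (1110 − 4.60) × 12.5 / [3060 × (1 + 0.0405 × 12.5)] = 1.67×10^5 / 4609 = 36.15 m³.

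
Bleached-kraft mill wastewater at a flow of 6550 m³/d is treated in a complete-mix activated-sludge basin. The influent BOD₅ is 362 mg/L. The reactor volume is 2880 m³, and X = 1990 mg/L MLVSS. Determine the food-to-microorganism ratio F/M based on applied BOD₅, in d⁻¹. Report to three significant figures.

F/M ≈ 0.414 d⁻¹

Food-to-microorganism ratio F/M = Q S₀ / (V X) = 6550 × 362 / (2880 × 1990) = 0.4137 d⁻¹.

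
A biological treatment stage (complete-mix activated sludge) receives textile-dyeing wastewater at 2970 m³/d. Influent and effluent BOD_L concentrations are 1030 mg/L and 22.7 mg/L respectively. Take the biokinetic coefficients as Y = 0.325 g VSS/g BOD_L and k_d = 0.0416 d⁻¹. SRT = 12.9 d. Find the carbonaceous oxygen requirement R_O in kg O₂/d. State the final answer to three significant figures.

R_O ≈ 2090 kg O₂/d

Correct the yield for decay: Y_obs = Y/(1 + k_d θ_c) = 0.325 / (1 + 0.0416 × 12.9) = 0.325 / 1.537 = 0.2115.
ΔS = 1030 − 22.7 = 1007 mg/L, so the substrate removal rate is 2970 × 1007/1000 = 2992 kg BOD_L/d.
Biomass synthesised: P_X = Y_obs × 2992 = 632.7 kg VSS/d.
Carbonaceous O₂ demand = substrate oxidised − cell-mass equivalent = 2992 − 1.42 × 632.7 = 2093 kg O₂/d.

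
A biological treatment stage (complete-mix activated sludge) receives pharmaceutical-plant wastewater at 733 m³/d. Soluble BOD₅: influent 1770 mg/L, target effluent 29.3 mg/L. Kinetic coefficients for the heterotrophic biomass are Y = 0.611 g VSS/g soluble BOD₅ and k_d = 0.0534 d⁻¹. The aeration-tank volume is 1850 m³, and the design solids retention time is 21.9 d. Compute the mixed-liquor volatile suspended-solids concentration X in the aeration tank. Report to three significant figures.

X ≈ 4250 mg/L

From V·X·(1 + k_d·θ_c) = Y·Q·(S₀ − S)·θ_c: X = 0.611 × 733 × (1770 − 29.3) × 21.9 / [1850 × (1 + 0.0534 × 21.9)] = 4254 mg/L.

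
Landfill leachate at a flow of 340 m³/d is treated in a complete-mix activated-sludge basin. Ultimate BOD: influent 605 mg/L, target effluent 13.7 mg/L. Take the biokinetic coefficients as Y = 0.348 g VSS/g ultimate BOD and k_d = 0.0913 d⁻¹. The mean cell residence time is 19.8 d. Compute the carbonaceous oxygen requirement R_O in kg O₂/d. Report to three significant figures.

R_O ≈ 166 kg O₂/d

Y_obs = Y / (1 + k_d θ_c) = 0.348 / (1 + 0.0913 × 19.8) = 0.348 / 2.808 = 0.1239.
Q·(S₀ − S) = 340 × (605 − 13.7) × 10⁻³ = 201.0 kg/d removed.
Biomass synthesised: P_X = Y_obs × 201.0 = 24.92 kg VSS/d.
R_O = Q·ΔS − 1.42 P_X = 201.0 − 35.38 = 165.7 kg O₂/d.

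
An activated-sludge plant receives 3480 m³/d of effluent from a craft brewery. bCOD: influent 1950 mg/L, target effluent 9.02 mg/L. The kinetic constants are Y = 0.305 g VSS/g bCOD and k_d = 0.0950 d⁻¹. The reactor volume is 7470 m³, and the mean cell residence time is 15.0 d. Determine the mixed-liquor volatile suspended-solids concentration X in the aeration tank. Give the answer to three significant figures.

Solving the biomass balance for X: X = Y Q (S₀−S) θ_c / [V (1+k_d θ_c)] = 0.305 × 3480 × (1950 − 9.02) × 15.0 / [7470 × (1 + 0.0950 × 15.0)] = 1706 mg/L.

X ≈ 1710 mg/L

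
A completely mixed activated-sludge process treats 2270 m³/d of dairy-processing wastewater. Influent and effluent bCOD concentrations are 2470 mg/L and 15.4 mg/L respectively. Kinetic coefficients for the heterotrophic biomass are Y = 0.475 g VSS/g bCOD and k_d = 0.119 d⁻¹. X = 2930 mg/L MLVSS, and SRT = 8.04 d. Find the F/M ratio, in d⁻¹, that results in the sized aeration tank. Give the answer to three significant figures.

Steady-state biomass mass balance: V·X·(1 + k_d·θ_c) = Y·Q·(S₀ − S)·θ_c, so V = 0.475 × 2270 × (2470 − 15.4) × 8.04 / [2930 × (1 + 0.119 × 8.04)] = 2.13×10^7 / 5733 = 3712 m³.
Food-to-microorganism ratio F/M = Q S₀ / (V X) = 2270 × 2470 / (3712 × 2930) = 0.5156 d⁻¹.

F/M ≈ 0.516 d⁻¹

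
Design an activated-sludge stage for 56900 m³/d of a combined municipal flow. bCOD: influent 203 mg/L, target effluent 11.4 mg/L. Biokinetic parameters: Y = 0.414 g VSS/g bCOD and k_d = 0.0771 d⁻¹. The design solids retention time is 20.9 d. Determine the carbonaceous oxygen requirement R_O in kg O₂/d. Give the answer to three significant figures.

R_O ≈ 8450 kg O₂/d

Y_obs = Y / (1 + k_d θ_c) = 0.414 / (1 + 0.0771 × 20.9) = 0.414 / 2.611 = 0.1585.
ΔS = 203 − 11.4 = 191.6 mg/L, so the substrate removal rate is 56900 × 191.6/1000 = 10902 kg bCOD/d.
P_X = Y_obs·Q·(S₀ − S) = 0.1585 × 10902 = 1728 kg VSS/d.
R_O = Q·(S₀ − S) − 1.42·P_X = 10902 − 1.42 × 1728 = 8448 kg O₂/d.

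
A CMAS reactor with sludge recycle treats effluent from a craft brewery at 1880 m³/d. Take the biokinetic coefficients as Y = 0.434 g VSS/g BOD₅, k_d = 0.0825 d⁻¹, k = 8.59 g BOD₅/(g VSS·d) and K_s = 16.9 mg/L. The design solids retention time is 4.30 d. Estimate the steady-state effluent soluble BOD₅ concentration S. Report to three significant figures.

Effluent substrate depends only on kinetics and SRT: S = K_s(1 + k_d θ_c) / [θ_c(Yk − k_d) − 1] = 16.9 × (1 + 0.0825 × 4.30) / [4.30 × (0.434 × 8.59 − 0.0825) − 1] = 22.90 / 14.68 = 1.560 mg/L.

S ≈ 1.56 mg/L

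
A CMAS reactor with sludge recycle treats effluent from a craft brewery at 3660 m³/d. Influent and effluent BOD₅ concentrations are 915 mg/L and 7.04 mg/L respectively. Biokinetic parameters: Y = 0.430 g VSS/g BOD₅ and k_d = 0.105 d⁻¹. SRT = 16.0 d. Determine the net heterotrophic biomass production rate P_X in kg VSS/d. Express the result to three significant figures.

Observed yield with endogenous decay: Y_obs = Y / (1 + k_d·θ_c) = 0.430 / (1 + 0.105 × 16.0) = 0.430 / 2.680 = 0.1604 g VSS/g BOD₅.
Substrate removed = Q·(S₀ − S) = 3660 m³/d × (915 − 7.04) g/m³ = 3.32×10^6 g/d = 3323 kg/d.
Net biomass production P_X = Y_obs × Q·(S₀ − S) = 0.1604 × 3323 = 533.2 kg VSS/d.

P_X ≈ 533 kg VSS/d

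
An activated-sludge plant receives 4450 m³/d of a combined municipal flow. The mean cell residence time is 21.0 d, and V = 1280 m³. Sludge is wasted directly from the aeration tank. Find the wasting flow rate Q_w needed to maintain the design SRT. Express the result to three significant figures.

For wasting at MLVSS concentration, Q_w = V/θ_c = 1280/21.0 = 60.95 m³/d.

Q_w ≈ 61.0 m³/d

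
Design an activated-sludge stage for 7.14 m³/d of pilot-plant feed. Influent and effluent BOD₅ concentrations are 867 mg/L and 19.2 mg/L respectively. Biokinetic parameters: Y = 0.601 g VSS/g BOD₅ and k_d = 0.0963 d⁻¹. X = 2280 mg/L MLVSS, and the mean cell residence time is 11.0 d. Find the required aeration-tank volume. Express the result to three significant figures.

Rearranging the biomass balance for a CMAS with decay, V = Y·Q·ΔS·θ_c / [X·(1+k_d θ_c)] = 0.601 × 7.14 × (867 − 19.2) × 11.0 / [2280 × (1 + 0.0963 × 11.0)] = 4×10^4 / 4695 = 8.523 m³.

V ≈ 8.52 m³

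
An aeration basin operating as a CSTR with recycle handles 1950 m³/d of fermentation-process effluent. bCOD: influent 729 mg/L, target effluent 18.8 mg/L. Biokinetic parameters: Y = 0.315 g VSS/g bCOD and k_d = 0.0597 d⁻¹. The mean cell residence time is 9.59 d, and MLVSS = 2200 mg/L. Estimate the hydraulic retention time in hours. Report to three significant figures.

τ ≈ 14.9 h

From the SRT design equation V = Y Q (S₀−S) θ_c / [X (1 + k_d θ_c)] = 0.315 × 1950 × (729 − 18.8) × 9.59 / [2200 × (1 + 0.0597 × 9.59)] = 4.18×10^6 / 3460 = 1209 m³.
τ = V/Q = 1209/1950 = 0.6201 d, or 14.88 h.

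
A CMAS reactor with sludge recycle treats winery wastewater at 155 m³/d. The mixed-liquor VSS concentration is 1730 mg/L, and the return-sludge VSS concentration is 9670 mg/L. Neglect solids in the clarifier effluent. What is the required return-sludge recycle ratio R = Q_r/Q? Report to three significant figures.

Mass balance around the secondary clarifier (neglecting effluent solids): R = X / (X_r − X) = 1730 / (9670 − 1730) = 0.2179.

R ≈ 0.218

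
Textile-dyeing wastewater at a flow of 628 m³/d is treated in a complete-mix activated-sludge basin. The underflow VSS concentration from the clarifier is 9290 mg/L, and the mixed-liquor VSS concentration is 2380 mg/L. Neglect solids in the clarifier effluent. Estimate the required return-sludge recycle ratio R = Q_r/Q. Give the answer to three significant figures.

R ≈ 0.344

Mass balance around the secondary clarifier (neglecting effluent solids): R = X / (X_r − X) = 2380 / (9290 − 2380) = 0.3444.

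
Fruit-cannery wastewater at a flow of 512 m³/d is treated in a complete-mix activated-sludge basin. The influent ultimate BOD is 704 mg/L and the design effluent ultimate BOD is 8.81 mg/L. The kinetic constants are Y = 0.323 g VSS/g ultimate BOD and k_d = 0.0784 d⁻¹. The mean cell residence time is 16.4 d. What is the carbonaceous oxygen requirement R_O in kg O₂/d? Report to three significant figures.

R_O ≈ 285 kg O₂/d

Y_obs = Y / (1 + k_d θ_c) = 0.323 / (1 + 0.0784 × 16.4) = 0.323 / 2.286 = 0.1413.
ΔS = 704 − 8.81 = 695.2 mg/L, so the substrate removal rate is 512 × 695.2/1000 = 355.9 kg ultimate BOD/d.
P_X = Y_obs·Q·(S₀ − S) = 0.1413 × 355.9 = 50.30 kg VSS/d.
Carbonaceous O₂ demand = substrate oxidised − cell-mass equivalent = 355.9 − 1.42 × 50.30 = 284.5 kg O₂/d.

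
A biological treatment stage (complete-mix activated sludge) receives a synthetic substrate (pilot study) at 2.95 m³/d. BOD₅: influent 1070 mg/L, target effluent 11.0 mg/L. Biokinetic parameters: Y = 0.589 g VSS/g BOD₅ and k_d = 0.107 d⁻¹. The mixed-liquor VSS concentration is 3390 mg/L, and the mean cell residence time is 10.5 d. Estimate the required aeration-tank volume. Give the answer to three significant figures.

From the SRT design equation V = Y Q (S₀−S) θ_c / [X (1 + k_d θ_c)] = 0.589 × 2.95 × (1070 − 11.0) × 10.5 / [3390 × (1 + 0.107 × 10.5)] = 1.93×10^4 / 7199 = 2.684 m³.

V ≈ 2.68 m³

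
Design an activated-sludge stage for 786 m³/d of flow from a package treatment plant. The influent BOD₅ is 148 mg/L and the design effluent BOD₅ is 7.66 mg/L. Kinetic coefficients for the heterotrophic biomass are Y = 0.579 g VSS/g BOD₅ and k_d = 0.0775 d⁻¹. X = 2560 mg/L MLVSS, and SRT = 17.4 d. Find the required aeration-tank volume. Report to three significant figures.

Rearranging the biomass balance for a CMAS with decay, V = Y·Q·ΔS·θ_c / [X·(1+k_d θ_c)] = 0.579 × 786 × (148 − 7.66) × 17.4 / [2560 × (1 + 0.0775 × 17.4)] = 1.11×10^6 / 6012 = 184.8 m³.

V ≈ 185 m³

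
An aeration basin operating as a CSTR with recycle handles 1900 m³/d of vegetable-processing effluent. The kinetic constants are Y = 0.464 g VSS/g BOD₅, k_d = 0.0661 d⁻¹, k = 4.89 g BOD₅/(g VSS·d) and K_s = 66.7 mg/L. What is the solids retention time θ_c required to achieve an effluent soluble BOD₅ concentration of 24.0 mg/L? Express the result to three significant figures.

From 1/θ_c = Y·k·S/(K_s + S) − k_d: Y·k·S/(K_s+S) = 0.464 × 4.89 × 24.0 / (66.7 + 24.0) = 0.6004 d⁻¹.
Then 1/θ_c = μ − k_d = 0.6004 − 0.0661 = 0.5343 d⁻¹, giving θ_c = 1.872 d.

θ_c ≈ 1.87 d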